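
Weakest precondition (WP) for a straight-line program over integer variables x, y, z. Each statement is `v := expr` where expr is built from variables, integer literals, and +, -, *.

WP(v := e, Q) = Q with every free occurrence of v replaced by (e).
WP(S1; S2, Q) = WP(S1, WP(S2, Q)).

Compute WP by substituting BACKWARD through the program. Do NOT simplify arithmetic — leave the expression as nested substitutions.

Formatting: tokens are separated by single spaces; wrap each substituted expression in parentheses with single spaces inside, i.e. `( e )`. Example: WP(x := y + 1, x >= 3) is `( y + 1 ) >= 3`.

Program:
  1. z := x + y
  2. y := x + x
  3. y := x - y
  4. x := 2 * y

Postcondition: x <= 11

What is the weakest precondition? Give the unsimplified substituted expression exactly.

Answer: ( 2 * ( x - ( x + x ) ) ) <= 11

Derivation:
post: x <= 11
stmt 4: x := 2 * y  -- replace 1 occurrence(s) of x with (2 * y)
  => ( 2 * y ) <= 11
stmt 3: y := x - y  -- replace 1 occurrence(s) of y with (x - y)
  => ( 2 * ( x - y ) ) <= 11
stmt 2: y := x + x  -- replace 1 occurrence(s) of y with (x + x)
  => ( 2 * ( x - ( x + x ) ) ) <= 11
stmt 1: z := x + y  -- replace 0 occurrence(s) of z with (x + y)
  => ( 2 * ( x - ( x + x ) ) ) <= 11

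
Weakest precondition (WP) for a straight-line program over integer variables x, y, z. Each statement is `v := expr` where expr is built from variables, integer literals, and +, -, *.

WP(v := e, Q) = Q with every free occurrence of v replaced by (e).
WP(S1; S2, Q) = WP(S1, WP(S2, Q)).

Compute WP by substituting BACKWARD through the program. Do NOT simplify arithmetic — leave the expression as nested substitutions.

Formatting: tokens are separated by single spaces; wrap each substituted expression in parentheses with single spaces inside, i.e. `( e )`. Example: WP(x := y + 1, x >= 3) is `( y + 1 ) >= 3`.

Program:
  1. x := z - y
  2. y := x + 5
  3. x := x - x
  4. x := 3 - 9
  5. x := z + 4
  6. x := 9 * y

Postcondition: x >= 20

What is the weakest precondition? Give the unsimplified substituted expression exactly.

Answer: ( 9 * ( ( z - y ) + 5 ) ) >= 20

Derivation:
post: x >= 20
stmt 6: x := 9 * y  -- replace 1 occurrence(s) of x with (9 * y)
  => ( 9 * y ) >= 20
stmt 5: x := z + 4  -- replace 0 occurrence(s) of x with (z + 4)
  => ( 9 * y ) >= 20
stmt 4: x := 3 - 9  -- replace 0 occurrence(s) of x with (3 - 9)
  => ( 9 * y ) >= 20
stmt 3: x := x - x  -- replace 0 occurrence(s) of x with (x - x)
  => ( 9 * y ) >= 20
stmt 2: y := x + 5  -- replace 1 occurrence(s) of y with (x + 5)
  => ( 9 * ( x + 5 ) ) >= 20
stmt 1: x := z - y  -- replace 1 occurrence(s) of x with (z - y)
  => ( 9 * ( ( z - y ) + 5 ) ) >= 20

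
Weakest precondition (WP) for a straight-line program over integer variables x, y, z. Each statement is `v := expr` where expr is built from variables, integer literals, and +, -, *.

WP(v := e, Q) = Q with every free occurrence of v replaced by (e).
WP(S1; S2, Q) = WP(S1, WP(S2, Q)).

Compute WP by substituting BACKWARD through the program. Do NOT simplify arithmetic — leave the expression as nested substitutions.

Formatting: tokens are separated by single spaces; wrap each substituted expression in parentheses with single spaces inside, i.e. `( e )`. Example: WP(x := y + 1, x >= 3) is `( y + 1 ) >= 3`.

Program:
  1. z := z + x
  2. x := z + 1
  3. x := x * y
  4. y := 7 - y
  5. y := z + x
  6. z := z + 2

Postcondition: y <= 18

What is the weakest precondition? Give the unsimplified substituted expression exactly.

post: y <= 18
stmt 6: z := z + 2  -- replace 0 occurrence(s) of z with (z + 2)
  => y <= 18
stmt 5: y := z + x  -- replace 1 occurrence(s) of y with (z + x)
  => ( z + x ) <= 18
stmt 4: y := 7 - y  -- replace 0 occurrence(s) of y with (7 - y)
  => ( z + x ) <= 18
stmt 3: x := x * y  -- replace 1 occurrence(s) of x with (x * y)
  => ( z + ( x * y ) ) <= 18
stmt 2: x := z + 1  -- replace 1 occurrence(s) of x with (z + 1)
  => ( z + ( ( z + 1 ) * y ) ) <= 18
stmt 1: z := z + x  -- replace 2 occurrence(s) of z with (z + x)
  => ( ( z + x ) + ( ( ( z + x ) + 1 ) * y ) ) <= 18

Answer: ( ( z + x ) + ( ( ( z + x ) + 1 ) * y ) ) <= 18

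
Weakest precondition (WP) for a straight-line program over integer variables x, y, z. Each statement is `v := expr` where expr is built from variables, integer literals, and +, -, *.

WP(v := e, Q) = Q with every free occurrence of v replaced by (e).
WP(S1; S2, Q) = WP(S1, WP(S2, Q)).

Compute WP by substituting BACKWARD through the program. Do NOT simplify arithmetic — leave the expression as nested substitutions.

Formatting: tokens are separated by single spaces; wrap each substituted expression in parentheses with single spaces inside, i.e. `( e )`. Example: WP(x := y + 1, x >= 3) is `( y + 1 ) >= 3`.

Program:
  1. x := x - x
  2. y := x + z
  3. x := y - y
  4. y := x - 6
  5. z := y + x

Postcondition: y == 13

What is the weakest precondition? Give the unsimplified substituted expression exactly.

Answer: ( ( ( ( x - x ) + z ) - ( ( x - x ) + z ) ) - 6 ) == 13

Derivation:
post: y == 13
stmt 5: z := y + x  -- replace 0 occurrence(s) of z with (y + x)
  => y == 13
stmt 4: y := x - 6  -- replace 1 occurrence(s) of y with (x - 6)
  => ( x - 6 ) == 13
stmt 3: x := y - y  -- replace 1 occurrence(s) of x with (y - y)
  => ( ( y - y ) - 6 ) == 13
stmt 2: y := x + z  -- replace 2 occurrence(s) of y with (x + z)
  => ( ( ( x + z ) - ( x + z ) ) - 6 ) == 13
stmt 1: x := x - x  -- replace 2 occurrence(s) of x with (x - x)
  => ( ( ( ( x - x ) + z ) - ( ( x - x ) + z ) ) - 6 ) == 13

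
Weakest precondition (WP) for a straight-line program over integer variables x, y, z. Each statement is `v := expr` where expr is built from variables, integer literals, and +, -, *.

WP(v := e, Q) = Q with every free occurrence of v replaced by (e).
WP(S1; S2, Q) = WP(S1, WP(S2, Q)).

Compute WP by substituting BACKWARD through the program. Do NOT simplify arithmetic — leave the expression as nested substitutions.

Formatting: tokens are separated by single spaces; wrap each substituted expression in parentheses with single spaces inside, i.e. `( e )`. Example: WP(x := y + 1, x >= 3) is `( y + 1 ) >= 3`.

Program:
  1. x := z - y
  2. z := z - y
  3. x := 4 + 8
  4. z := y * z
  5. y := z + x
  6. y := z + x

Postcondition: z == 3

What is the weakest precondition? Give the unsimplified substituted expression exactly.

Answer: ( y * ( z - y ) ) == 3

Derivation:
post: z == 3
stmt 6: y := z + x  -- replace 0 occurrence(s) of y with (z + x)
  => z == 3
stmt 5: y := z + x  -- replace 0 occurrence(s) of y with (z + x)
  => z == 3
stmt 4: z := y * z  -- replace 1 occurrence(s) of z with (y * z)
  => ( y * z ) == 3
stmt 3: x := 4 + 8  -- replace 0 occurrence(s) of x with (4 + 8)
  => ( y * z ) == 3
stmt 2: z := z - y  -- replace 1 occurrence(s) of z with (z - y)
  => ( y * ( z - y ) ) == 3
stmt 1: x := z - y  -- replace 0 occurrence(s) of x with (z - y)
  => ( y * ( z - y ) ) == 3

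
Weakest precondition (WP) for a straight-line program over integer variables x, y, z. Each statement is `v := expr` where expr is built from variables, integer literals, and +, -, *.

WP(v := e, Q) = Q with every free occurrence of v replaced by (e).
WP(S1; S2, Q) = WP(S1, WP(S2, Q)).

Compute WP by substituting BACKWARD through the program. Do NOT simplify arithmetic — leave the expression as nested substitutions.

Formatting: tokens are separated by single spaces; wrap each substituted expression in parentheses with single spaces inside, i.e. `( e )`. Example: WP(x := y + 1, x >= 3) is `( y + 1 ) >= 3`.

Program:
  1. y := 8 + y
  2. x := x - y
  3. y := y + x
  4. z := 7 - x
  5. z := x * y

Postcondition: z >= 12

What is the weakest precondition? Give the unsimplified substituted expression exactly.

post: z >= 12
stmt 5: z := x * y  -- replace 1 occurrence(s) of z with (x * y)
  => ( x * y ) >= 12
stmt 4: z := 7 - x  -- replace 0 occurrence(s) of z with (7 - x)
  => ( x * y ) >= 12
stmt 3: y := y + x  -- replace 1 occurrence(s) of y with (y + x)
  => ( x * ( y + x ) ) >= 12
stmt 2: x := x - y  -- replace 2 occurrence(s) of x with (x - y)
  => ( ( x - y ) * ( y + ( x - y ) ) ) >= 12
stmt 1: y := 8 + y  -- replace 3 occurrence(s) of y with (8 + y)
  => ( ( x - ( 8 + y ) ) * ( ( 8 + y ) + ( x - ( 8 + y ) ) ) ) >= 12

Answer: ( ( x - ( 8 + y ) ) * ( ( 8 + y ) + ( x - ( 8 + y ) ) ) ) >= 12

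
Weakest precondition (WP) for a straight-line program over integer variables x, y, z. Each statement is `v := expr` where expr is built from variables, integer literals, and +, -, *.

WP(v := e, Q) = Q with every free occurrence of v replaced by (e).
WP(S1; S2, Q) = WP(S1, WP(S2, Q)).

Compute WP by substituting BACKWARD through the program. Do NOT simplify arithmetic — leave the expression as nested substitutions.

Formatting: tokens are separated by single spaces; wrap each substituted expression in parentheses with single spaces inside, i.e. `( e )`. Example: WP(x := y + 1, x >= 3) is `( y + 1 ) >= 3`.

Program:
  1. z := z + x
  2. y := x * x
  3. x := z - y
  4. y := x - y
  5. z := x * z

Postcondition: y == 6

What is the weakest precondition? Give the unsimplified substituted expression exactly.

Answer: ( ( ( z + x ) - ( x * x ) ) - ( x * x ) ) == 6

Derivation:
post: y == 6
stmt 5: z := x * z  -- replace 0 occurrence(s) of z with (x * z)
  => y == 6
stmt 4: y := x - y  -- replace 1 occurrence(s) of y with (x - y)
  => ( x - y ) == 6
stmt 3: x := z - y  -- replace 1 occurrence(s) of x with (z - y)
  => ( ( z - y ) - y ) == 6
stmt 2: y := x * x  -- replace 2 occurrence(s) of y with (x * x)
  => ( ( z - ( x * x ) ) - ( x * x ) ) == 6
stmt 1: z := z + x  -- replace 1 occurrence(s) of z with (z + x)
  => ( ( ( z + x ) - ( x * x ) ) - ( x * x ) ) == 6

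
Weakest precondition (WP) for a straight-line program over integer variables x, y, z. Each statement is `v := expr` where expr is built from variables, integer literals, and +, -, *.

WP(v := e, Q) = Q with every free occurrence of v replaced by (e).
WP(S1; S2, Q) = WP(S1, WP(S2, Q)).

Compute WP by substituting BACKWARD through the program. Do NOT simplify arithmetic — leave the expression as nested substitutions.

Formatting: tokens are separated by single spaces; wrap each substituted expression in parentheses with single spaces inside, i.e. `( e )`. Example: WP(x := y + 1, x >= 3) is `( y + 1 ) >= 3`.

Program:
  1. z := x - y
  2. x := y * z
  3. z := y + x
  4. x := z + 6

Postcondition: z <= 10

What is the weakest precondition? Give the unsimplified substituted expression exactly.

post: z <= 10
stmt 4: x := z + 6  -- replace 0 occurrence(s) of x with (z + 6)
  => z <= 10
stmt 3: z := y + x  -- replace 1 occurrence(s) of z with (y + x)
  => ( y + x ) <= 10
stmt 2: x := y * z  -- replace 1 occurrence(s) of x with (y * z)
  => ( y + ( y * z ) ) <= 10
stmt 1: z := x - y  -- replace 1 occurrence(s) of z with (x - y)
  => ( y + ( y * ( x - y ) ) ) <= 10

Answer: ( y + ( y * ( x - y ) ) ) <= 10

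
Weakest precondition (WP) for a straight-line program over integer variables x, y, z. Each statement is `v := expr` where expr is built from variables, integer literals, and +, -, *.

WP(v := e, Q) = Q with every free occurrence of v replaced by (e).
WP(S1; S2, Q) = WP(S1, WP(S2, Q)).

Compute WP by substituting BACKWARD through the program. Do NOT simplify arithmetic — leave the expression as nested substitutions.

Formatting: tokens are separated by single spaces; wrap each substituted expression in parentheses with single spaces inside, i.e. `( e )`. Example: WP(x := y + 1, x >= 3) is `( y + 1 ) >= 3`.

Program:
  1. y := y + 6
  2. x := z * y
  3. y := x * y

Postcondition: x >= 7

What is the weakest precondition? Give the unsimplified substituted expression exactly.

Answer: ( z * ( y + 6 ) ) >= 7

Derivation:
post: x >= 7
stmt 3: y := x * y  -- replace 0 occurrence(s) of y with (x * y)
  => x >= 7
stmt 2: x := z * y  -- replace 1 occurrence(s) of x with (z * y)
  => ( z * y ) >= 7
stmt 1: y := y + 6  -- replace 1 occurrence(s) of y with (y + 6)
  => ( z * ( y + 6 ) ) >= 7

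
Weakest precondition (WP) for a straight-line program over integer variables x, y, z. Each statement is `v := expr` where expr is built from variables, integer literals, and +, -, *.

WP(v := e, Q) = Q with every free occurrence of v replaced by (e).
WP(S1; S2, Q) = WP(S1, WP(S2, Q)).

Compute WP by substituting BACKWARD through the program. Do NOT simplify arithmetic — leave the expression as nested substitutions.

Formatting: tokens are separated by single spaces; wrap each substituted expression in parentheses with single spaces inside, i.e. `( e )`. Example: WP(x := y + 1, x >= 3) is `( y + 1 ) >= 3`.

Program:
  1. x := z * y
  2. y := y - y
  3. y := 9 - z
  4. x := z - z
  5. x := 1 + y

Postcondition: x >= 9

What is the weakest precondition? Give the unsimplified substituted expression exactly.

post: x >= 9
stmt 5: x := 1 + y  -- replace 1 occurrence(s) of x with (1 + y)
  => ( 1 + y ) >= 9
stmt 4: x := z - z  -- replace 0 occurrence(s) of x with (z - z)
  => ( 1 + y ) >= 9
stmt 3: y := 9 - z  -- replace 1 occurrence(s) of y with (9 - z)
  => ( 1 + ( 9 - z ) ) >= 9
stmt 2: y := y - y  -- replace 0 occurrence(s) of y with (y - y)
  => ( 1 + ( 9 - z ) ) >= 9
stmt 1: x := z * y  -- replace 0 occurrence(s) of x with (z * y)
  => ( 1 + ( 9 - z ) ) >= 9

Answer: ( 1 + ( 9 - z ) ) >= 9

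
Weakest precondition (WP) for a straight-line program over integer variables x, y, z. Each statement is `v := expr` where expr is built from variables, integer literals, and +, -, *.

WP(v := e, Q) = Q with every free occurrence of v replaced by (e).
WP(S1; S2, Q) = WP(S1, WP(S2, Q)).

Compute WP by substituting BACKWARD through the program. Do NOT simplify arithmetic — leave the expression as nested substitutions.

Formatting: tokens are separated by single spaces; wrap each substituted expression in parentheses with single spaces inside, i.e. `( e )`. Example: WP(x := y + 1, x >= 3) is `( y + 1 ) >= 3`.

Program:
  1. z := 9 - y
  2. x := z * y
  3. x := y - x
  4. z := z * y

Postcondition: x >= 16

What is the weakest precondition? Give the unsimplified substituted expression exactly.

Answer: ( y - ( ( 9 - y ) * y ) ) >= 16

Derivation:
post: x >= 16
stmt 4: z := z * y  -- replace 0 occurrence(s) of z with (z * y)
  => x >= 16
stmt 3: x := y - x  -- replace 1 occurrence(s) of x with (y - x)
  => ( y - x ) >= 16
stmt 2: x := z * y  -- replace 1 occurrence(s) of x with (z * y)
  => ( y - ( z * y ) ) >= 16
stmt 1: z := 9 - y  -- replace 1 occurrence(s) of z with (9 - y)
  => ( y - ( ( 9 - y ) * y ) ) >= 16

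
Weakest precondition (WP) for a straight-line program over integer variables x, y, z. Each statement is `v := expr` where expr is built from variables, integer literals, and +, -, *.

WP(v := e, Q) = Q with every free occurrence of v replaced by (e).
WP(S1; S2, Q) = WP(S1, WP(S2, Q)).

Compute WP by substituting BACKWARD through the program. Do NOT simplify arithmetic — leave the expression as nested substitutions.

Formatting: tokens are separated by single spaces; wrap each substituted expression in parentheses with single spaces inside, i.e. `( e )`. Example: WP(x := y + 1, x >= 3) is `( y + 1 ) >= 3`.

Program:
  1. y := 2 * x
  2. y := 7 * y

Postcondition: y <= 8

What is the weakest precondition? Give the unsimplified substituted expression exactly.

post: y <= 8
stmt 2: y := 7 * y  -- replace 1 occurrence(s) of y with (7 * y)
  => ( 7 * y ) <= 8
stmt 1: y := 2 * x  -- replace 1 occurrence(s) of y with (2 * x)
  => ( 7 * ( 2 * x ) ) <= 8

Answer: ( 7 * ( 2 * x ) ) <= 8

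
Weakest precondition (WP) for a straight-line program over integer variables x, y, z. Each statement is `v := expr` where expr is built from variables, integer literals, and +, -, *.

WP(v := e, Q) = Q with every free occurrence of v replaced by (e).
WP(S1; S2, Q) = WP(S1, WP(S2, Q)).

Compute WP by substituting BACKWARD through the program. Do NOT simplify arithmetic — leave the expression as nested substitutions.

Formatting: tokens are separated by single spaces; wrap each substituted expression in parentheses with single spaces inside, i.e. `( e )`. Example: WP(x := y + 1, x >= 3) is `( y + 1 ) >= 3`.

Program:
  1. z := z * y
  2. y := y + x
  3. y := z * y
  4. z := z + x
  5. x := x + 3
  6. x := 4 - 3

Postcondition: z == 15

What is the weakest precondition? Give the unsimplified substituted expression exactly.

Answer: ( ( z * y ) + x ) == 15

Derivation:
post: z == 15
stmt 6: x := 4 - 3  -- replace 0 occurrence(s) of x with (4 - 3)
  => z == 15
stmt 5: x := x + 3  -- replace 0 occurrence(s) of x with (x + 3)
  => z == 15
stmt 4: z := z + x  -- replace 1 occurrence(s) of z with (z + x)
  => ( z + x ) == 15
stmt 3: y := z * y  -- replace 0 occurrence(s) of y with (z * y)
  => ( z + x ) == 15
stmt 2: y := y + x  -- replace 0 occurrence(s) of y with (y + x)
  => ( z + x ) == 15
stmt 1: z := z * y  -- replace 1 occurrence(s) of z with (z * y)
  => ( ( z * y ) + x ) == 15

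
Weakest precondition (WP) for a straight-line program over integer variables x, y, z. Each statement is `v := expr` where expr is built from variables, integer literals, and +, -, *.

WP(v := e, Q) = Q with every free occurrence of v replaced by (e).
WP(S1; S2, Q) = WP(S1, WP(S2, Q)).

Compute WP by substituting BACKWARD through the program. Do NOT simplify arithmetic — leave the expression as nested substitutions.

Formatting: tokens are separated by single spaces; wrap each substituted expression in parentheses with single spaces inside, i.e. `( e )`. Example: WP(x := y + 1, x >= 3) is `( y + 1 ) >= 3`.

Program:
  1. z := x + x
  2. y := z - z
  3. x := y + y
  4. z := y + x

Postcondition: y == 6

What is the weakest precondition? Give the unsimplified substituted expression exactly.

Answer: ( ( x + x ) - ( x + x ) ) == 6

Derivation:
post: y == 6
stmt 4: z := y + x  -- replace 0 occurrence(s) of z with (y + x)
  => y == 6
stmt 3: x := y + y  -- replace 0 occurrence(s) of x with (y + y)
  => y == 6
stmt 2: y := z - z  -- replace 1 occurrence(s) of y with (z - z)
  => ( z - z ) == 6
stmt 1: z := x + x  -- replace 2 occurrence(s) of z with (x + x)
  => ( ( x + x ) - ( x + x ) ) == 6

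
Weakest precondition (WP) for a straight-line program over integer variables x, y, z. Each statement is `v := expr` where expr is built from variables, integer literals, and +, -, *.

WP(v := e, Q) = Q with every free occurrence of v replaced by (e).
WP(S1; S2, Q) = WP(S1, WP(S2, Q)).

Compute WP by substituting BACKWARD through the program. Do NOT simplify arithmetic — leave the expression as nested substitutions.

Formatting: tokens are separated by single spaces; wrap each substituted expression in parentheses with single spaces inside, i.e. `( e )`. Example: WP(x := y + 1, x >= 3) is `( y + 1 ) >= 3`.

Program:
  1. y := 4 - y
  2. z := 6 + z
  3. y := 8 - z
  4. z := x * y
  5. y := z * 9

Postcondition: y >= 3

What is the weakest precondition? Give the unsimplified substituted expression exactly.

Answer: ( ( x * ( 8 - ( 6 + z ) ) ) * 9 ) >= 3

Derivation:
post: y >= 3
stmt 5: y := z * 9  -- replace 1 occurrence(s) of y with (z * 9)
  => ( z * 9 ) >= 3
stmt 4: z := x * y  -- replace 1 occurrence(s) of z with (x * y)
  => ( ( x * y ) * 9 ) >= 3
stmt 3: y := 8 - z  -- replace 1 occurrence(s) of y with (8 - z)
  => ( ( x * ( 8 - z ) ) * 9 ) >= 3
stmt 2: z := 6 + z  -- replace 1 occurrence(s) of z with (6 + z)
  => ( ( x * ( 8 - ( 6 + z ) ) ) * 9 ) >= 3
stmt 1: y := 4 - y  -- replace 0 occurrence(s) of y with (4 - y)
  => ( ( x * ( 8 - ( 6 + z ) ) ) * 9 ) >= 3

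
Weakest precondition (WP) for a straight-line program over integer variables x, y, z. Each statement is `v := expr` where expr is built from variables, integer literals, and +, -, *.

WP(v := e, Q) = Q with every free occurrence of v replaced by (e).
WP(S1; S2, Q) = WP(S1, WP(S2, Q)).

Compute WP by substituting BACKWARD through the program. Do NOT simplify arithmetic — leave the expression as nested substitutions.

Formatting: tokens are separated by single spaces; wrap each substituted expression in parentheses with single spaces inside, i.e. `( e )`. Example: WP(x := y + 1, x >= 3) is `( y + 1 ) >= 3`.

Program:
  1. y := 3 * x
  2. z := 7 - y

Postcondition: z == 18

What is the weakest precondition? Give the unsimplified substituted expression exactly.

Answer: ( 7 - ( 3 * x ) ) == 18

Derivation:
post: z == 18
stmt 2: z := 7 - y  -- replace 1 occurrence(s) of z with (7 - y)
  => ( 7 - y ) == 18
stmt 1: y := 3 * x  -- replace 1 occurrence(s) of y with (3 * x)
  => ( 7 - ( 3 * x ) ) == 18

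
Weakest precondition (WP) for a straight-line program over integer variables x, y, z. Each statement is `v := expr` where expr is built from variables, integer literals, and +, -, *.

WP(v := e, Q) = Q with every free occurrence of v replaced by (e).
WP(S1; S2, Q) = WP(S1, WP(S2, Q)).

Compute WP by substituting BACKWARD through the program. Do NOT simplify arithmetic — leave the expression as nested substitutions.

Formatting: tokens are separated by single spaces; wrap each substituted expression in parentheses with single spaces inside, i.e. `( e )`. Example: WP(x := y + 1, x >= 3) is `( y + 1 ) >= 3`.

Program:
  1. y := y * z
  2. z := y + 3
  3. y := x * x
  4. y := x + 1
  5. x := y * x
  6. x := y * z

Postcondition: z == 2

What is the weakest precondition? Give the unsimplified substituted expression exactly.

post: z == 2
stmt 6: x := y * z  -- replace 0 occurrence(s) of x with (y * z)
  => z == 2
stmt 5: x := y * x  -- replace 0 occurrence(s) of x with (y * x)
  => z == 2
stmt 4: y := x + 1  -- replace 0 occurrence(s) of y with (x + 1)
  => z == 2
stmt 3: y := x * x  -- replace 0 occurrence(s) of y with (x * x)
  => z == 2
stmt 2: z := y + 3  -- replace 1 occurrence(s) of z with (y + 3)
  => ( y + 3 ) == 2
stmt 1: y := y * z  -- replace 1 occurrence(s) of y with (y * z)
  => ( ( y * z ) + 3 ) == 2

Answer: ( ( y * z ) + 3 ) == 2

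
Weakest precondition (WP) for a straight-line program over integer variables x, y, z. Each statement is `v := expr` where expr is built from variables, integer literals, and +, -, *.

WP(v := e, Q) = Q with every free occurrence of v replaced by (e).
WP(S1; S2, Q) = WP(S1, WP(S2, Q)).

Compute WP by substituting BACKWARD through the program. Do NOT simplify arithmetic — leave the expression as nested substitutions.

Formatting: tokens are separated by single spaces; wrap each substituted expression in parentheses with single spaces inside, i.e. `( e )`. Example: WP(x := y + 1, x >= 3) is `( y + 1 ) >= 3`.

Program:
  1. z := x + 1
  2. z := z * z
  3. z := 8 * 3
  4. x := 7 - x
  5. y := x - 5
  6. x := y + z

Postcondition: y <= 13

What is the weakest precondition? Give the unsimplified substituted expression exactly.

post: y <= 13
stmt 6: x := y + z  -- replace 0 occurrence(s) of x with (y + z)
  => y <= 13
stmt 5: y := x - 5  -- replace 1 occurrence(s) of y with (x - 5)
  => ( x - 5 ) <= 13
stmt 4: x := 7 - x  -- replace 1 occurrence(s) of x with (7 - x)
  => ( ( 7 - x ) - 5 ) <= 13
stmt 3: z := 8 * 3  -- replace 0 occurrence(s) of z with (8 * 3)
  => ( ( 7 - x ) - 5 ) <= 13
stmt 2: z := z * z  -- replace 0 occurrence(s) of z with (z * z)
  => ( ( 7 - x ) - 5 ) <= 13
stmt 1: z := x + 1  -- replace 0 occurrence(s) of z with (x + 1)
  => ( ( 7 - x ) - 5 ) <= 13

Answer: ( ( 7 - x ) - 5 ) <= 13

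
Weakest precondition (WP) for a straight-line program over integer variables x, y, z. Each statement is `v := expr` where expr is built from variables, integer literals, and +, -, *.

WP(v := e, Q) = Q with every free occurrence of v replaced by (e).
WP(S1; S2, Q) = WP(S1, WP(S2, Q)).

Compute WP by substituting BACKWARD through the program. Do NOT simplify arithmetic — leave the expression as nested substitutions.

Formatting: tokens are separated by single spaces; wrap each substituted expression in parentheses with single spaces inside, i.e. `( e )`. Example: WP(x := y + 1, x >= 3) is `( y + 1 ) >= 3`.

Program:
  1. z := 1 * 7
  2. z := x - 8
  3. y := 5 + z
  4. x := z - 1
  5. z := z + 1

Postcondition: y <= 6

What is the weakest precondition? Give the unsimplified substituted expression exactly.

post: y <= 6
stmt 5: z := z + 1  -- replace 0 occurrence(s) of z with (z + 1)
  => y <= 6
stmt 4: x := z - 1  -- replace 0 occurrence(s) of x with (z - 1)
  => y <= 6
stmt 3: y := 5 + z  -- replace 1 occurrence(s) of y with (5 + z)
  => ( 5 + z ) <= 6
stmt 2: z := x - 8  -- replace 1 occurrence(s) of z with (x - 8)
  => ( 5 + ( x - 8 ) ) <= 6
stmt 1: z := 1 * 7  -- replace 0 occurrence(s) of z with (1 * 7)
  => ( 5 + ( x - 8 ) ) <= 6

Answer: ( 5 + ( x - 8 ) ) <= 6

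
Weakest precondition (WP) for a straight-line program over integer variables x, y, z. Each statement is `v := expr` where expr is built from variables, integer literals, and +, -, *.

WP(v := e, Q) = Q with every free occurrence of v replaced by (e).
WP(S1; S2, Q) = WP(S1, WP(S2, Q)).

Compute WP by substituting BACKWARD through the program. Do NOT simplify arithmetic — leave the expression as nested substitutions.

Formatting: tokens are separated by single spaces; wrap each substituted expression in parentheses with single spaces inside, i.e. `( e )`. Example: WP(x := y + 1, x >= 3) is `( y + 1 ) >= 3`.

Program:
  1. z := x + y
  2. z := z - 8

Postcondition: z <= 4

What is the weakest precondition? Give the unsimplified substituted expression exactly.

Answer: ( ( x + y ) - 8 ) <= 4

Derivation:
post: z <= 4
stmt 2: z := z - 8  -- replace 1 occurrence(s) of z with (z - 8)
  => ( z - 8 ) <= 4
stmt 1: z := x + y  -- replace 1 occurrence(s) of z with (x + y)
  => ( ( x + y ) - 8 ) <= 4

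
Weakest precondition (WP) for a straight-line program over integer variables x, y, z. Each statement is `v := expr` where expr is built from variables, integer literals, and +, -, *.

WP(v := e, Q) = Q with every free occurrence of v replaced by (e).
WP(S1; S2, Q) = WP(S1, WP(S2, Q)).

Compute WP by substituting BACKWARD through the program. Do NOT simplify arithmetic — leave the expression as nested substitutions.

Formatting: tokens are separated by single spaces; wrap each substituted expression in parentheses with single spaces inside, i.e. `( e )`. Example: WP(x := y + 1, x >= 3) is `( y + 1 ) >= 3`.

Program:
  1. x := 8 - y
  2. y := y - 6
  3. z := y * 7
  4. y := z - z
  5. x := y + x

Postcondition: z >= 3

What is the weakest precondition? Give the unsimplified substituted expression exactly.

Answer: ( ( y - 6 ) * 7 ) >= 3

Derivation:
post: z >= 3
stmt 5: x := y + x  -- replace 0 occurrence(s) of x with (y + x)
  => z >= 3
stmt 4: y := z - z  -- replace 0 occurrence(s) of y with (z - z)
  => z >= 3
stmt 3: z := y * 7  -- replace 1 occurrence(s) of z with (y * 7)
  => ( y * 7 ) >= 3
stmt 2: y := y - 6  -- replace 1 occurrence(s) of y with (y - 6)
  => ( ( y - 6 ) * 7 ) >= 3
stmt 1: x := 8 - y  -- replace 0 occurrence(s) of x with (8 - y)
  => ( ( y - 6 ) * 7 ) >= 3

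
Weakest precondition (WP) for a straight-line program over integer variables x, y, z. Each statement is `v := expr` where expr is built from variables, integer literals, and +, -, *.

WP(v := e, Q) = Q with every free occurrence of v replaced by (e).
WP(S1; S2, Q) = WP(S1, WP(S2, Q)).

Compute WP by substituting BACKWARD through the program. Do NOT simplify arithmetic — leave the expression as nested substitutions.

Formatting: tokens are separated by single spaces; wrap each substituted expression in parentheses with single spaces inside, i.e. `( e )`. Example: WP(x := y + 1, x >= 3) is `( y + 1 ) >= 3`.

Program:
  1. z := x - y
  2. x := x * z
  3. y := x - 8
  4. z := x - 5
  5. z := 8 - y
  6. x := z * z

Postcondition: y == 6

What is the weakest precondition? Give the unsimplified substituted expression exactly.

post: y == 6
stmt 6: x := z * z  -- replace 0 occurrence(s) of x with (z * z)
  => y == 6
stmt 5: z := 8 - y  -- replace 0 occurrence(s) of z with (8 - y)
  => y == 6
stmt 4: z := x - 5  -- replace 0 occurrence(s) of z with (x - 5)
  => y == 6
stmt 3: y := x - 8  -- replace 1 occurrence(s) of y with (x - 8)
  => ( x - 8 ) == 6
stmt 2: x := x * z  -- replace 1 occurrence(s) of x with (x * z)
  => ( ( x * z ) - 8 ) == 6
stmt 1: z := x - y  -- replace 1 occurrence(s) of z with (x - y)
  => ( ( x * ( x - y ) ) - 8 ) == 6

Answer: ( ( x * ( x - y ) ) - 8 ) == 6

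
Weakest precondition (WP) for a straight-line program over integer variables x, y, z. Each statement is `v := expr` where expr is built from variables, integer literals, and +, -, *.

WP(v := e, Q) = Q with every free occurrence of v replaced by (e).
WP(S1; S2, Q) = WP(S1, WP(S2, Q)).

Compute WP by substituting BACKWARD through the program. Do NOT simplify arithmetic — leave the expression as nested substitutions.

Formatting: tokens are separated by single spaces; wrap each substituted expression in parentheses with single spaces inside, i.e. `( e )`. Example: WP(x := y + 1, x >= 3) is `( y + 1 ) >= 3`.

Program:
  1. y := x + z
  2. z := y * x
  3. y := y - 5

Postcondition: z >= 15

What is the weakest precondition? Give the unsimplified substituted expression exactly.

Answer: ( ( x + z ) * x ) >= 15

Derivation:
post: z >= 15
stmt 3: y := y - 5  -- replace 0 occurrence(s) of y with (y - 5)
  => z >= 15
stmt 2: z := y * x  -- replace 1 occurrence(s) of z with (y * x)
  => ( y * x ) >= 15
stmt 1: y := x + z  -- replace 1 occurrence(s) of y with (x + z)
  => ( ( x + z ) * x ) >= 15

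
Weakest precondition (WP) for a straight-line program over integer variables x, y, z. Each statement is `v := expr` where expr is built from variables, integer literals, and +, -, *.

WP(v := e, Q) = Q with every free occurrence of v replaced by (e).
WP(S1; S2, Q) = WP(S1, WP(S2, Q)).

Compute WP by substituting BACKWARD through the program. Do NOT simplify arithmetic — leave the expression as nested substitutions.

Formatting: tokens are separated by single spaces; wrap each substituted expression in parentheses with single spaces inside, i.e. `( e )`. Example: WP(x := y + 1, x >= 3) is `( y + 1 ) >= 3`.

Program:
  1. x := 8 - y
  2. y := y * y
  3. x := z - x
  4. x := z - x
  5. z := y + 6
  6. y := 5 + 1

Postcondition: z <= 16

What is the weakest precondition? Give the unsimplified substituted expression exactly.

post: z <= 16
stmt 6: y := 5 + 1  -- replace 0 occurrence(s) of y with (5 + 1)
  => z <= 16
stmt 5: z := y + 6  -- replace 1 occurrence(s) of z with (y + 6)
  => ( y + 6 ) <= 16
stmt 4: x := z - x  -- replace 0 occurrence(s) of x with (z - x)
  => ( y + 6 ) <= 16
stmt 3: x := z - x  -- replace 0 occurrence(s) of x with (z - x)
  => ( y + 6 ) <= 16
stmt 2: y := y * y  -- replace 1 occurrence(s) of y with (y * y)
  => ( ( y * y ) + 6 ) <= 16
stmt 1: x := 8 - y  -- replace 0 occurrence(s) of x with (8 - y)
  => ( ( y * y ) + 6 ) <= 16

Answer: ( ( y * y ) + 6 ) <= 16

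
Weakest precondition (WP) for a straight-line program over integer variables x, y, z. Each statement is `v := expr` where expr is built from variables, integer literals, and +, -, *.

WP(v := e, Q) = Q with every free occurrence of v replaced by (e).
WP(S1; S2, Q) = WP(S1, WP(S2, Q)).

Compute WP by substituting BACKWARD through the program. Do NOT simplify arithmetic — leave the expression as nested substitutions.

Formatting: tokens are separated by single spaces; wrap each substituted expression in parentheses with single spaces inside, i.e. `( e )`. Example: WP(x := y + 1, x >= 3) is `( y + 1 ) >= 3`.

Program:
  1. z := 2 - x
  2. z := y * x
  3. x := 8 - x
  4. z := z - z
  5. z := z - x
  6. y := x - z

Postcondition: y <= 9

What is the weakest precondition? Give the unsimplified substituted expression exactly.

post: y <= 9
stmt 6: y := x - z  -- replace 1 occurrence(s) of y with (x - z)
  => ( x - z ) <= 9
stmt 5: z := z - x  -- replace 1 occurrence(s) of z with (z - x)
  => ( x - ( z - x ) ) <= 9
stmt 4: z := z - z  -- replace 1 occurrence(s) of z with (z - z)
  => ( x - ( ( z - z ) - x ) ) <= 9
stmt 3: x := 8 - x  -- replace 2 occurrence(s) of x with (8 - x)
  => ( ( 8 - x ) - ( ( z - z ) - ( 8 - x ) ) ) <= 9
stmt 2: z := y * x  -- replace 2 occurrence(s) of z with (y * x)
  => ( ( 8 - x ) - ( ( ( y * x ) - ( y * x ) ) - ( 8 - x ) ) ) <= 9
stmt 1: z := 2 - x  -- replace 0 occurrence(s) of z with (2 - x)
  => ( ( 8 - x ) - ( ( ( y * x ) - ( y * x ) ) - ( 8 - x ) ) ) <= 9

Answer: ( ( 8 - x ) - ( ( ( y * x ) - ( y * x ) ) - ( 8 - x ) ) ) <= 9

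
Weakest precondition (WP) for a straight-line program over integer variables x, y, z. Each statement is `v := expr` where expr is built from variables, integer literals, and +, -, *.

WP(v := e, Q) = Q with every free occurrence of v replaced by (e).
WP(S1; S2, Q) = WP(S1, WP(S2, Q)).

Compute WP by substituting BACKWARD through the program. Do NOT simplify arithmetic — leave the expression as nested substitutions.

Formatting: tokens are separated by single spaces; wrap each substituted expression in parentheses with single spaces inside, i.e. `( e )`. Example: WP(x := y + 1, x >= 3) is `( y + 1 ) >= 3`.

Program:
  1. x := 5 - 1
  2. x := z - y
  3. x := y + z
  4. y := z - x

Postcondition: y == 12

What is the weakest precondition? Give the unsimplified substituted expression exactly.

Answer: ( z - ( y + z ) ) == 12

Derivation:
post: y == 12
stmt 4: y := z - x  -- replace 1 occurrence(s) of y with (z - x)
  => ( z - x ) == 12
stmt 3: x := y + z  -- replace 1 occurrence(s) of x with (y + z)
  => ( z - ( y + z ) ) == 12
stmt 2: x := z - y  -- replace 0 occurrence(s) of x with (z - y)
  => ( z - ( y + z ) ) == 12
stmt 1: x := 5 - 1  -- replace 0 occurrence(s) of x with (5 - 1)
  => ( z - ( y + z ) ) == 12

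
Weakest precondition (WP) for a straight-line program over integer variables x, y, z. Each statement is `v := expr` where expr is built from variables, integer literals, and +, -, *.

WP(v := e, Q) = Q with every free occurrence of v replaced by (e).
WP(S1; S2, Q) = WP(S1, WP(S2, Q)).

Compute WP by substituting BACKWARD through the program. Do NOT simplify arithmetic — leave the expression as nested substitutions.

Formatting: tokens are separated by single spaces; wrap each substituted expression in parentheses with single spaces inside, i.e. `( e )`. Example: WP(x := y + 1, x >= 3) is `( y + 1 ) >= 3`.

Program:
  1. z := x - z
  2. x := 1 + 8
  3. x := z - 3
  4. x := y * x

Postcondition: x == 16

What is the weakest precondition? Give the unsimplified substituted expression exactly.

post: x == 16
stmt 4: x := y * x  -- replace 1 occurrence(s) of x with (y * x)
  => ( y * x ) == 16
stmt 3: x := z - 3  -- replace 1 occurrence(s) of x with (z - 3)
  => ( y * ( z - 3 ) ) == 16
stmt 2: x := 1 + 8  -- replace 0 occurrence(s) of x with (1 + 8)
  => ( y * ( z - 3 ) ) == 16
stmt 1: z := x - z  -- replace 1 occurrence(s) of z with (x - z)
  => ( y * ( ( x - z ) - 3 ) ) == 16

Answer: ( y * ( ( x - z ) - 3 ) ) == 16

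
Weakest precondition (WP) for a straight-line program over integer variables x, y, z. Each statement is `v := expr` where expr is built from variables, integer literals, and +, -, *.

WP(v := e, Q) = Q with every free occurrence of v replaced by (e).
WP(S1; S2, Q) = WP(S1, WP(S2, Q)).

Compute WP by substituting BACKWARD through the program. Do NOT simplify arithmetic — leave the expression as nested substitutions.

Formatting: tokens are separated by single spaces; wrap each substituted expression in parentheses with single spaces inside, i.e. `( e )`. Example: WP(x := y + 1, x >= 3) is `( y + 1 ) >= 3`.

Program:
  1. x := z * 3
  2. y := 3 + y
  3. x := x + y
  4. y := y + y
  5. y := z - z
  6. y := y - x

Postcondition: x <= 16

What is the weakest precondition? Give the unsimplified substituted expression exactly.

post: x <= 16
stmt 6: y := y - x  -- replace 0 occurrence(s) of y with (y - x)
  => x <= 16
stmt 5: y := z - z  -- replace 0 occurrence(s) of y with (z - z)
  => x <= 16
stmt 4: y := y + y  -- replace 0 occurrence(s) of y with (y + y)
  => x <= 16
stmt 3: x := x + y  -- replace 1 occurrence(s) of x with (x + y)
  => ( x + y ) <= 16
stmt 2: y := 3 + y  -- replace 1 occurrence(s) of y with (3 + y)
  => ( x + ( 3 + y ) ) <= 16
stmt 1: x := z * 3  -- replace 1 occurrence(s) of x with (z * 3)
  => ( ( z * 3 ) + ( 3 + y ) ) <= 16

Answer: ( ( z * 3 ) + ( 3 + y ) ) <= 16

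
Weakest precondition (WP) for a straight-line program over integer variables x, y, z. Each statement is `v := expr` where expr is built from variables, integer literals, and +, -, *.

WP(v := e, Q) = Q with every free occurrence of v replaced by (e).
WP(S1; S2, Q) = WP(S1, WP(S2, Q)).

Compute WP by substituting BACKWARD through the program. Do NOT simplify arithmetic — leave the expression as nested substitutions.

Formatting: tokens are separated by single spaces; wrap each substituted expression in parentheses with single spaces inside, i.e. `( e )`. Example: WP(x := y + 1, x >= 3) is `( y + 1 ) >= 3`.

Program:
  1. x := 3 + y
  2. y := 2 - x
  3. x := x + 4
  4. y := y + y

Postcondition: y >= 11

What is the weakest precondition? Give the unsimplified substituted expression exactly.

post: y >= 11
stmt 4: y := y + y  -- replace 1 occurrence(s) of y with (y + y)
  => ( y + y ) >= 11
stmt 3: x := x + 4  -- replace 0 occurrence(s) of x with (x + 4)
  => ( y + y ) >= 11
stmt 2: y := 2 - x  -- replace 2 occurrence(s) of y with (2 - x)
  => ( ( 2 - x ) + ( 2 - x ) ) >= 11
stmt 1: x := 3 + y  -- replace 2 occurrence(s) of x with (3 + y)
  => ( ( 2 - ( 3 + y ) ) + ( 2 - ( 3 + y ) ) ) >= 11

Answer: ( ( 2 - ( 3 + y ) ) + ( 2 - ( 3 + y ) ) ) >= 11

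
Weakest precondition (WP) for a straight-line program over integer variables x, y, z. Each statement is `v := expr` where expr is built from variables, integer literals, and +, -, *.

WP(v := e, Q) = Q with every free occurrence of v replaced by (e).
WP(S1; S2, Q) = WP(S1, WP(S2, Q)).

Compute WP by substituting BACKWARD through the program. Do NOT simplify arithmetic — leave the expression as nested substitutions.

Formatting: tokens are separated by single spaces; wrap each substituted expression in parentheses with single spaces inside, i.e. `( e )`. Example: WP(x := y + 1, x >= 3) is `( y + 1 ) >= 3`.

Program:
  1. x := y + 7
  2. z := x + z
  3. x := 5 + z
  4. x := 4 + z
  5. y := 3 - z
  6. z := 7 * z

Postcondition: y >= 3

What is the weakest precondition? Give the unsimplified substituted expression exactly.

post: y >= 3
stmt 6: z := 7 * z  -- replace 0 occurrence(s) of z with (7 * z)
  => y >= 3
stmt 5: y := 3 - z  -- replace 1 occurrence(s) of y with (3 - z)
  => ( 3 - z ) >= 3
stmt 4: x := 4 + z  -- replace 0 occurrence(s) of x with (4 + z)
  => ( 3 - z ) >= 3
stmt 3: x := 5 + z  -- replace 0 occurrence(s) of x with (5 + z)
  => ( 3 - z ) >= 3
stmt 2: z := x + z  -- replace 1 occurrence(s) of z with (x + z)
  => ( 3 - ( x + z ) ) >= 3
stmt 1: x := y + 7  -- replace 1 occurrence(s) of x with (y + 7)
  => ( 3 - ( ( y + 7 ) + z ) ) >= 3

Answer: ( 3 - ( ( y + 7 ) + z ) ) >= 3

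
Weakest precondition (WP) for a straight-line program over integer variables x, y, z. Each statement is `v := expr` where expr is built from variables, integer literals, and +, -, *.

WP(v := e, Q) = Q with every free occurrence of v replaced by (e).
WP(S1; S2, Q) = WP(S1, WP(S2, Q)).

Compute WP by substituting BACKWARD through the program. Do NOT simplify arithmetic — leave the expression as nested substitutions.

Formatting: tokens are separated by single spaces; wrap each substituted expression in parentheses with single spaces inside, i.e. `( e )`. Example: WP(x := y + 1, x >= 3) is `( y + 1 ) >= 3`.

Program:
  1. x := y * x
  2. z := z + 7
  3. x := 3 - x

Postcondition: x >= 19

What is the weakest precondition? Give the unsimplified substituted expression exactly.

post: x >= 19
stmt 3: x := 3 - x  -- replace 1 occurrence(s) of x with (3 - x)
  => ( 3 - x ) >= 19
stmt 2: z := z + 7  -- replace 0 occurrence(s) of z with (z + 7)
  => ( 3 - x ) >= 19
stmt 1: x := y * x  -- replace 1 occurrence(s) of x with (y * x)
  => ( 3 - ( y * x ) ) >= 19

Answer: ( 3 - ( y * x ) ) >= 19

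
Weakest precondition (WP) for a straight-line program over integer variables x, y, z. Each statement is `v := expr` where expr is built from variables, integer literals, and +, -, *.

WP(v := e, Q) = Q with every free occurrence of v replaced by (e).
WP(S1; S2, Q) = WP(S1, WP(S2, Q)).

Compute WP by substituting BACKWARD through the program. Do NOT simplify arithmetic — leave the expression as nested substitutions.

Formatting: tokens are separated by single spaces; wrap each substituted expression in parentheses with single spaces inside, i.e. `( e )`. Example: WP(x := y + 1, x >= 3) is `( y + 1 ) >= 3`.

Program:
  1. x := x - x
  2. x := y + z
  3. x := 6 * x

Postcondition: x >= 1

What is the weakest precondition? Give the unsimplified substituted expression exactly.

post: x >= 1
stmt 3: x := 6 * x  -- replace 1 occurrence(s) of x with (6 * x)
  => ( 6 * x ) >= 1
stmt 2: x := y + z  -- replace 1 occurrence(s) of x with (y + z)
  => ( 6 * ( y + z ) ) >= 1
stmt 1: x := x - x  -- replace 0 occurrence(s) of x with (x - x)
  => ( 6 * ( y + z ) ) >= 1

Answer: ( 6 * ( y + z ) ) >= 1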